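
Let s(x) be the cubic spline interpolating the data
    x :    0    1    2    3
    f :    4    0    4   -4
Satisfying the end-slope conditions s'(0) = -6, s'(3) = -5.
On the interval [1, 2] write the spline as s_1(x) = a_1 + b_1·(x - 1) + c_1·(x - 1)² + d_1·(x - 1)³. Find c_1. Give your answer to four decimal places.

Write M_i for s''(x_i). With h_i = 1, 1, 1 and divided differences Δ_i = -4, 4, -8, the continuity of s' gives the tridiagonal system
  1·M_0 + 4·M_1 + 1·M_2 = 6(Δ_1 - Δ_0) = 48
  1·M_1 + 4·M_2 + 1·M_3 = 6(Δ_2 - Δ_1) = -72
Clamped end conditions give two more equations: 2h_0·M_0 + h_0·M_1 = 6(Δ_0 - s'(0)) = 12 and h_2·M_2 + 2h_2·M_3 = 6(s'(3) - Δ_2) = 18.
Solving the tridiagonal system: M_0 = -62/15, M_1 = 304/15, M_2 = -434/15, M_3 = 352/15.
On [1, 2], with s_1(x) = a_1 + b_1·(x - 1) + c_1·(x - 1)² + d_1·(x - 1)³: c_1 = M_1/2 = 152/15, d_1 = (M_2 - M_1)/(6h_1) = -41/5, b_1 = Δ_1 - h_1(2M_1 + M_2)/6 = 31/15.

10.1333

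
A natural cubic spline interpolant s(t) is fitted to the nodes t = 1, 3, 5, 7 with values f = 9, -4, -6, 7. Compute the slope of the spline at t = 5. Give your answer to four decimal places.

Let M_i = s''(x_i). Step sizes h_i = 2, 2, 2; slopes of the chords Δ_i = (y_(i+1) - y_i)/h_i = -13/2, -1, 13/2.
  2·M_0 + 8·M_1 + 2·M_2 = 6(Δ_1 - Δ_0) = 33
  2·M_1 + 8·M_2 + 2·M_3 = 6(Δ_2 - Δ_1) = 45
Natural end conditions: M_0 = M_3 = 0.
Hence M_0 = 0, M_1 = 29/10, M_2 = 49/10, M_3 = 0.
On [5, 7], s'(t) = b_2 + 2c_2·(t - 5) + 3d_2·(t - 5)² with b_2 = Δ_2 - h_2(2M_2 + M_3)/6 = 97/30, c_2 = M_2/2 = 49/20, d_2 = (M_3 - M_2)/(6h_2) = -49/120. So s'(5) = 97/30.

3.2333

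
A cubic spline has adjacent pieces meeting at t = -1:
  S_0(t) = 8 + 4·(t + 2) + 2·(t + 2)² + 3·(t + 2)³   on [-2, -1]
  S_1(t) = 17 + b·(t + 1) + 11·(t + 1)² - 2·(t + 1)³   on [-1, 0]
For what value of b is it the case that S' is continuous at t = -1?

S_0'(t) = 4 + 4·(t + 2) + 9·(t + 2)², so S_0'(-1) = 17. On the right, S_1'(-1) = b, so b = 17.

17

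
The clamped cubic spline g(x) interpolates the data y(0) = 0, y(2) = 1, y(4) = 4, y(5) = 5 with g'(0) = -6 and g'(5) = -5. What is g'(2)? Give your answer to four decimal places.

Write M_i for g''(x_i). With h_i = 2, 2, 1 and divided differences Δ_i = 1/2, 3/2, 1, the continuity of g' gives the tridiagonal system
  2·M_0 + 8·M_1 + 2·M_2 = 6(Δ_1 - Δ_0) = 6
  2·M_1 + 6·M_2 + 1·M_3 = 6(Δ_2 - Δ_1) = -3
Clamped end conditions give two more equations: 2h_0·M_0 + h_0·M_1 = 6(Δ_0 - g'(0)) = 39 and h_2·M_2 + 2h_2·M_3 = 6(g'(5) - Δ_2) = -36.
Hence M_0 = 259/23, M_1 = -139/46, M_2 = 88/23, M_3 = -458/23.
On [2, 4], g'(x) = b_1 + 2c_1·(x - 2) + 3d_1·(x - 2)² with b_1 = Δ_1 - h_1(2M_1 + M_2)/6 = 103/46, c_1 = M_1/2 = -139/92, d_1 = (M_2 - M_1)/(6h_1) = 105/184. So g'(2) = 103/46.

2.2391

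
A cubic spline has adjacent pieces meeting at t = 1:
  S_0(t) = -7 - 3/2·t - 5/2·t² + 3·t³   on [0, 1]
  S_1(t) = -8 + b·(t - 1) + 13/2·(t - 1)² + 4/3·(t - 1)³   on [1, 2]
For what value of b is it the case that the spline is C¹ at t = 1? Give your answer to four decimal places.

2.5000

S_0'(t) = -3/2 - 5·t + 9·t², so S_0'(1) = 5/2. On the right, S_1'(1) = b, so b = 5/2.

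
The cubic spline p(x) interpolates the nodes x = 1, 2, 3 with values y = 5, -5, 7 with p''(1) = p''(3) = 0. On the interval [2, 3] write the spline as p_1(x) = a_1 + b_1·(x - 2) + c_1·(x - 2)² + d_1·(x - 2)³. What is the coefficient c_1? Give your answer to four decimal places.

With m_i denoting the second derivative at x_i, h_i = 1, 1, and Δ_i = (y_(i+1) − y_i)/h_i = -10, 12:
  1·m_0 + 4·m_1 + 1·m_2 = 6(Δ_1 - Δ_0) = 132
Natural end conditions: m_0 = m_2 = 0.
Solving: m_0 = 0, m_1 = 33, m_2 = 0.
On [2, 3], with p_1(x) = a_1 + b_1·(x - 2) + c_1·(x - 2)² + d_1·(x - 2)³: c_1 = m_1/2 = 33/2, d_1 = (m_2 - m_1)/(6h_1) = -11/2, b_1 = Δ_1 - h_1(2m_1 + m_2)/6 = 1.

16.5000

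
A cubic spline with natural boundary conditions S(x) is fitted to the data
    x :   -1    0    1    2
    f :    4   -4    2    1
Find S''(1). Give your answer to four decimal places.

-16.8000

Put M_i = S'' at the i-th knot. Here h = (1, 1, 1) and Δ = (-8, 6, -1), so the interior equations h_(i-1)·M_(i-1) + 2(h_(i-1)+h_i)·M_i + h_i·M_(i+1) = 6(Δ_i − Δ_(i-1)) read
  1·M_0 + 4·M_1 + 1·M_2 = 6(Δ_1 - Δ_0) = 84
  1·M_1 + 4·M_2 + 1·M_3 = 6(Δ_2 - Δ_1) = -42
Natural end conditions: M_0 = M_3 = 0.
Solving: M_0 = 0, M_1 = 126/5, M_2 = -84/5, M_3 = 0.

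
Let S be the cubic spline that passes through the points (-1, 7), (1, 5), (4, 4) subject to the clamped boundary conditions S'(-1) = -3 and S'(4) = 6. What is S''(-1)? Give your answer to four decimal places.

4.4000

With σ_i denoting the second derivative at x_i, h_i = 2, 3, and Δ_i = (y_(i+1) − y_i)/h_i = -1, -1/3:
  2·σ_0 + 10·σ_1 + 3·σ_2 = 6(Δ_1 - Δ_0) = 4
Clamped end conditions give two more equations: 2h_0·σ_0 + h_0·σ_1 = 6(Δ_0 - S'(-1)) = 12 and h_1·σ_1 + 2h_1·σ_2 = 6(S'(4) - Δ_1) = 38.
Forward elimination and back-substitution give σ_0 = 22/5, σ_1 = -14/5, σ_2 = 116/15.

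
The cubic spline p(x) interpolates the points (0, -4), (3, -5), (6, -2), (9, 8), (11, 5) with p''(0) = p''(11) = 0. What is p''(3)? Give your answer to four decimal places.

Put M_i = p'' at the i-th knot. Here h = (3, 3, 3, 2) and Δ = (-1/3, 1, 10/3, -3/2), so the interior equations h_(i-1)·M_(i-1) + 2(h_(i-1)+h_i)·M_i + h_i·M_(i+1) = 6(Δ_i − Δ_(i-1)) read
  3·M_0 + 12·M_1 + 3·M_2 = 6(Δ_1 - Δ_0) = 8
  3·M_1 + 12·M_2 + 3·M_3 = 6(Δ_2 - Δ_1) = 14
  3·M_2 + 10·M_3 + 2·M_4 = 6(Δ_3 - Δ_2) = -29
Natural end conditions: M_0 = M_4 = 0.
Forward elimination and back-substitution give M_0 = 0, M_1 = 1/6, M_2 = 2, M_3 = -7/2, M_4 = 0.

0.1667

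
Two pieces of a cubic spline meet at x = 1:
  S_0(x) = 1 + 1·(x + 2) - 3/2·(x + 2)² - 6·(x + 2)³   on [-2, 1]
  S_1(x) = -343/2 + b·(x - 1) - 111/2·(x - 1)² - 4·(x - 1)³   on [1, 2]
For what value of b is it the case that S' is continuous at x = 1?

-170

S_0'(x) = 1 - 3·(x + 2) - 18·(x + 2)², so S_0'(1) = -170. On the right, S_1'(1) = b, so b = -170.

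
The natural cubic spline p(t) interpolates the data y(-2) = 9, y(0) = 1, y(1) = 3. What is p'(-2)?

Put m_i = p'' at the i-th knot. Here h = (2, 1) and Δ = (-4, 2), so the interior equations h_(i-1)·m_(i-1) + 2(h_(i-1)+h_i)·m_i + h_i·m_(i+1) = 6(Δ_i − Δ_(i-1)) read
  2·m_0 + 6·m_1 + 1·m_2 = 6(Δ_1 - Δ_0) = 36
Natural end conditions: m_0 = m_2 = 0.
Hence m_0 = 0, m_1 = 6, m_2 = 0.
On [-2, 0], p'(t) = b_0 + 2c_0·(t + 2) + 3d_0·(t + 2)² with b_0 = Δ_0 - h_0(2m_0 + m_1)/6 = -6, c_0 = m_0/2 = 0, d_0 = (m_1 - m_0)/(6h_0) = 1/2. So p'(-2) = -6.

-6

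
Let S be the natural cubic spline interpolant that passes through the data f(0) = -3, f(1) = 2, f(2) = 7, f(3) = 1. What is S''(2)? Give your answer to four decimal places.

-17.6000

Write m_i for S''(x_i). With h_i = 1, 1, 1 and divided differences Δ_i = 5, 5, -6, the continuity of S' gives the tridiagonal system
  1·m_0 + 4·m_1 + 1·m_2 = 6(Δ_1 - Δ_0) = 0
  1·m_1 + 4·m_2 + 1·m_3 = 6(Δ_2 - Δ_1) = -66
Natural end conditions: m_0 = m_3 = 0.
Solving: m_0 = 0, m_1 = 22/5, m_2 = -88/5, m_3 = 0.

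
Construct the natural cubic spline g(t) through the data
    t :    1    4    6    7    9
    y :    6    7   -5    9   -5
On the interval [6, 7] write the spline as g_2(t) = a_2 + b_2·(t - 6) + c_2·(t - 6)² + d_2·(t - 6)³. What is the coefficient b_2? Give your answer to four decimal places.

Put σ_i = g'' at the i-th knot. Here h = (3, 2, 1, 2) and Δ = (1/3, -6, 14, -7), so the interior equations h_(i-1)·σ_(i-1) + 2(h_(i-1)+h_i)·σ_i + h_i·σ_(i+1) = 6(Δ_i − Δ_(i-1)) read
  3·σ_0 + 10·σ_1 + 2·σ_2 = 6(Δ_1 - Δ_0) = -38
  2·σ_1 + 6·σ_2 + 1·σ_3 = 6(Δ_2 - Δ_1) = 120
  1·σ_2 + 6·σ_3 + 2·σ_4 = 6(Δ_3 - Δ_2) = -126
Natural end conditions: σ_0 = σ_4 = 0.
Forward elimination and back-substitution give σ_0 = 0, σ_1 = -1511/163, σ_2 = 4458/163, σ_3 = -4166/163, σ_4 = 0.
On [6, 7], with g_2(t) = a_2 + b_2·(t - 6) + c_2·(t - 6)² + d_2·(t - 6)³: c_2 = σ_2/2 = 2229/163, d_2 = (σ_3 - σ_2)/(6h_2) = -4312/489, b_2 = Δ_2 - h_2(2σ_2 + σ_3)/6 = 4471/489.

9.1431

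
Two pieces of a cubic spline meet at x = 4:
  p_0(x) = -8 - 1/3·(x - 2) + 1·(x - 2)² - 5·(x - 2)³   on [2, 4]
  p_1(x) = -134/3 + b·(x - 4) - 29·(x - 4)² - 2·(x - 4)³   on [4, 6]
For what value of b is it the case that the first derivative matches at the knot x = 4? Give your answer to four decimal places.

p_0'(x) = -1/3 + 2·(x - 2) - 15·(x - 2)², so p_0'(4) = -169/3. On the right, p_1'(4) = b, so b = -169/3.

-56.3333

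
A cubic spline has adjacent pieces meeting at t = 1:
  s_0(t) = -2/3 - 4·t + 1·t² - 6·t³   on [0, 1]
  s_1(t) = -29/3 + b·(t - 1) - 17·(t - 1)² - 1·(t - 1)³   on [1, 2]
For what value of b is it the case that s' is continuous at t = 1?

-20

s_0'(t) = -4 + 2·t - 18·t², so s_0'(1) = -20. On the right, s_1'(1) = b, so b = -20.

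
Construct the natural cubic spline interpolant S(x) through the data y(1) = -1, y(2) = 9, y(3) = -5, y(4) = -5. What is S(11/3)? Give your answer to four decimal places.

-6.5802

Let m_i = S''(x_i). Step sizes h_i = 1, 1, 1; slopes of the chords Δ_i = (y_(i+1) - y_i)/h_i = 10, -14, 0.
  1·m_0 + 4·m_1 + 1·m_2 = 6(Δ_1 - Δ_0) = -144
  1·m_1 + 4·m_2 + 1·m_3 = 6(Δ_2 - Δ_1) = 84
Natural end conditions: m_0 = m_3 = 0.
Forward elimination and back-substitution give m_0 = 0, m_1 = -44, m_2 = 32, m_3 = 0.
On [3, 4], S(x) = -5 - 32/3·(x - 3) + 16·(x - 3)² - 16/3·(x - 3)³.
With (x - 3) = 2/3: S(11/3) = -533/81.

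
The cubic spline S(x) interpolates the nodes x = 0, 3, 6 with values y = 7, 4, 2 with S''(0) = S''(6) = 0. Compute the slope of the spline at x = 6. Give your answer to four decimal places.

-0.5833

Write M_i for S''(x_i). With h_i = 3, 3 and divided differences Δ_i = -1, -2/3, the continuity of S' gives the tridiagonal system
  3·M_0 + 12·M_1 + 3·M_2 = 6(Δ_1 - Δ_0) = 2
Natural end conditions: M_0 = M_2 = 0.
Hence M_0 = 0, M_1 = 1/6, M_2 = 0.
On [3, 6], S'(x) = b_1 + 2c_1·(x - 3) + 3d_1·(x - 3)² with b_1 = Δ_1 - h_1(2M_1 + M_2)/6 = -5/6, c_1 = M_1/2 = 1/12, d_1 = (M_2 - M_1)/(6h_1) = -1/108. So S'(6) = -7/12.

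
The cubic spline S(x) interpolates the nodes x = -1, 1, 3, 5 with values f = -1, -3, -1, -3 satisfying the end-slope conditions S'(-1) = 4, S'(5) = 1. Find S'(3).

Write σ_i for S''(x_i). With h_i = 2, 2, 2 and divided differences Δ_i = -1, 1, -1, the continuity of S' gives the tridiagonal system
  2·σ_0 + 8·σ_1 + 2·σ_2 = 6(Δ_1 - Δ_0) = 12
  2·σ_1 + 8·σ_2 + 2·σ_3 = 6(Δ_2 - Δ_1) = -12
Clamped end conditions give two more equations: 2h_0·σ_0 + h_0·σ_1 = 6(Δ_0 - S'(-1)) = -30 and h_2·σ_2 + 2h_2·σ_3 = 6(S'(5) - Δ_2) = 12.
Hence σ_0 = -10, σ_1 = 5, σ_2 = -4, σ_3 = 5.
On [3, 5], S'(x) = b_2 + 2c_2·(x - 3) + 3d_2·(x - 3)² with b_2 = Δ_2 - h_2(2σ_2 + σ_3)/6 = 0, c_2 = σ_2/2 = -2, d_2 = (σ_3 - σ_2)/(6h_2) = 3/4. So S'(3) = 0.

0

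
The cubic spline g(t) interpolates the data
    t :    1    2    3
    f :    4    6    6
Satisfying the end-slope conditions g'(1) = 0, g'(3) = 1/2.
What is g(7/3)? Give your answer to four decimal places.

6.1667

With M_i denoting the second derivative at x_i, h_i = 1, 1, and Δ_i = (y_(i+1) − y_i)/h_i = 2, 0:
  1·M_0 + 4·M_1 + 1·M_2 = 6(Δ_1 - Δ_0) = -12
Clamped end conditions give two more equations: 2h_0·M_0 + h_0·M_1 = 6(Δ_0 - g'(1)) = 12 and h_1·M_1 + 2h_1·M_2 = 6(g'(3) - Δ_1) = 3.
Hence M_0 = 37/4, M_1 = -13/2, M_2 = 19/4.
On [2, 3], g(t) = 6 + 11/8·(t - 2) - 13/4·(t - 2)² + 15/8·(t - 2)³.
With (t - 2) = 1/3: g(7/3) = 37/6.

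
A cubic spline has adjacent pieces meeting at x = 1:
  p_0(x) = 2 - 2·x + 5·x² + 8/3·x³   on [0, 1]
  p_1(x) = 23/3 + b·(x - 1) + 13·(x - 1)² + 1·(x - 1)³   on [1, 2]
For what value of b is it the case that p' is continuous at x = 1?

16

p_0'(x) = -2 + 10·x + 8·x², so p_0'(1) = 16. On the right, p_1'(1) = b, so b = 16.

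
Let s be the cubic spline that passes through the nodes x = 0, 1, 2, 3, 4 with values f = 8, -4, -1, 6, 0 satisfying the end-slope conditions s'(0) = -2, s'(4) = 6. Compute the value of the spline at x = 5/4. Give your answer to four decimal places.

With σ_i denoting the second derivative at x_i, h_i = 1, 1, 1, 1, and Δ_i = (y_(i+1) − y_i)/h_i = -12, 3, 7, -6:
  1·σ_0 + 4·σ_1 + 1·σ_2 = 6(Δ_1 - Δ_0) = 90
  1·σ_1 + 4·σ_2 + 1·σ_3 = 6(Δ_2 - Δ_1) = 24
  1·σ_2 + 4·σ_3 + 1·σ_4 = 6(Δ_3 - Δ_2) = -78
Clamped end conditions give two more equations: 2h_0·σ_0 + h_0·σ_1 = 6(Δ_0 - s'(0)) = -60 and h_3·σ_3 + 2h_3·σ_4 = 6(s'(4) - Δ_3) = 72.
Hence σ_0 = -647/14, σ_1 = 227/7, σ_2 = 13/2, σ_3 = -241/7, σ_4 = 745/14.
On [1, 2], s(x) = -4 - 249/28·(x - 1) + 227/14·(x - 1)² - 121/28·(x - 1)³.
With (x - 1) = 1/4: s(5/4) = -1351/256.

-5.2773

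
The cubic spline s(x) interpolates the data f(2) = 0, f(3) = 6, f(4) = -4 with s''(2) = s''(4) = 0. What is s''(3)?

Let M_i = s''(x_i). Step sizes h_i = 1, 1; slopes of the chords Δ_i = (y_(i+1) - y_i)/h_i = 6, -10.
  1·M_0 + 4·M_1 + 1·M_2 = 6(Δ_1 - Δ_0) = -96
Natural end conditions: M_0 = M_2 = 0.
Solving the tridiagonal system: M_0 = 0, M_1 = -24, M_2 = 0.

-24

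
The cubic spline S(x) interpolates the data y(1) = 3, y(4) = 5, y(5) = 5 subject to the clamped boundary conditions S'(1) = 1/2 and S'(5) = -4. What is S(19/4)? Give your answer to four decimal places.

Let m_i = S''(x_i). Step sizes h_i = 3, 1; slopes of the chords Δ_i = (y_(i+1) - y_i)/h_i = 2/3, 0.
  3·m_0 + 8·m_1 + 1·m_2 = 6(Δ_1 - Δ_0) = -4
Clamped end conditions give two more equations: 2h_0·m_0 + h_0·m_1 = 6(Δ_0 - S'(1)) = 1 and h_1·m_1 + 2h_1·m_2 = 6(S'(5) - Δ_1) = -24.
Solving: m_0 = -11/24, m_1 = 5/4, m_2 = -101/8.
On [4, 5], S(x) = 5 + 27/16·(x - 4) + 5/8·(x - 4)² - 37/16·(x - 4)³.
With (x - 4) = 3/4: S(19/4) = 5777/1024.

5.6416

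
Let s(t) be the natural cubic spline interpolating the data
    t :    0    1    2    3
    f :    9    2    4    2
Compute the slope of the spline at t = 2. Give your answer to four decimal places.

1.3333

With σ_i denoting the second derivative at x_i, h_i = 1, 1, 1, and Δ_i = (y_(i+1) − y_i)/h_i = -7, 2, -2:
  1·σ_0 + 4·σ_1 + 1·σ_2 = 6(Δ_1 - Δ_0) = 54
  1·σ_1 + 4·σ_2 + 1·σ_3 = 6(Δ_2 - Δ_1) = -24
Natural end conditions: σ_0 = σ_3 = 0.
Solving: σ_0 = 0, σ_1 = 16, σ_2 = -10, σ_3 = 0.
On [2, 3], s'(t) = b_2 + 2c_2·(t - 2) + 3d_2·(t - 2)² with b_2 = Δ_2 - h_2(2σ_2 + σ_3)/6 = 4/3, c_2 = σ_2/2 = -5, d_2 = (σ_3 - σ_2)/(6h_2) = 5/3. So s'(2) = 4/3.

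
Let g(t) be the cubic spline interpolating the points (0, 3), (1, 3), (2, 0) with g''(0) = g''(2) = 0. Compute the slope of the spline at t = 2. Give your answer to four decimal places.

Put M_i = g'' at the i-th knot. Here h = (1, 1) and Δ = (0, -3), so the interior equations h_(i-1)·M_(i-1) + 2(h_(i-1)+h_i)·M_i + h_i·M_(i+1) = 6(Δ_i − Δ_(i-1)) read
  1·M_0 + 4·M_1 + 1·M_2 = 6(Δ_1 - Δ_0) = -18
Natural end conditions: M_0 = M_2 = 0.
Forward elimination and back-substitution give M_0 = 0, M_1 = -9/2, M_2 = 0.
On [1, 2], g'(t) = b_1 + 2c_1·(t - 1) + 3d_1·(t - 1)² with b_1 = Δ_1 - h_1(2M_1 + M_2)/6 = -3/2, c_1 = M_1/2 = -9/4, d_1 = (M_2 - M_1)/(6h_1) = 3/4. So g'(2) = -15/4.

-3.7500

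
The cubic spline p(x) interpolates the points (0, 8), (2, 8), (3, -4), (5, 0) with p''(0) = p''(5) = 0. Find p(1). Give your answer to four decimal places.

11.6857

Put m_i = p'' at the i-th knot. Here h = (2, 1, 2) and Δ = (0, -12, 2), so the interior equations h_(i-1)·m_(i-1) + 2(h_(i-1)+h_i)·m_i + h_i·m_(i+1) = 6(Δ_i − Δ_(i-1)) read
  2·m_0 + 6·m_1 + 1·m_2 = 6(Δ_1 - Δ_0) = -72
  1·m_1 + 6·m_2 + 2·m_3 = 6(Δ_2 - Δ_1) = 84
Natural end conditions: m_0 = m_3 = 0.
Forward elimination and back-substitution give m_0 = 0, m_1 = -516/35, m_2 = 576/35, m_3 = 0.
On [0, 2], p(x) = 8 + 172/35·x + 0·x² - 43/35·x³.
With x = 1: p(1) = 409/35.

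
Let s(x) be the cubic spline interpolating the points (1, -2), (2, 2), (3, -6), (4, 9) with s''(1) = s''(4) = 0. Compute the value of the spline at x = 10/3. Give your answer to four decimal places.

-3.5679

Let M_i = s''(x_i). Step sizes h_i = 1, 1, 1; slopes of the chords Δ_i = (y_(i+1) - y_i)/h_i = 4, -8, 15.
  1·M_0 + 4·M_1 + 1·M_2 = 6(Δ_1 - Δ_0) = -72
  1·M_1 + 4·M_2 + 1·M_3 = 6(Δ_2 - Δ_1) = 138
Natural end conditions: M_0 = M_3 = 0.
Solving: M_0 = 0, M_1 = -142/5, M_2 = 208/5, M_3 = 0.
On [3, 4], s(x) = -6 + 17/15·(x - 3) + 104/5·(x - 3)² - 104/15·(x - 3)³.
With (x - 3) = 1/3: s(10/3) = -289/81.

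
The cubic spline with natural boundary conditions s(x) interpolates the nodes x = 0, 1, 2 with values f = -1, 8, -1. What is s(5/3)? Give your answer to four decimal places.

Write M_i for s''(x_i). With h_i = 1, 1 and divided differences Δ_i = 9, -9, the continuity of s' gives the tridiagonal system
  1·M_0 + 4·M_1 + 1·M_2 = 6(Δ_1 - Δ_0) = -108
Natural end conditions: M_0 = M_2 = 0.
Solving: M_0 = 0, M_1 = -27, M_2 = 0.
On [1, 2], s(x) = 8 + 0·(x - 1) - 27/2·(x - 1)² + 9/2·(x - 1)³.
With (x - 1) = 2/3: s(5/3) = 10/3.

3.3333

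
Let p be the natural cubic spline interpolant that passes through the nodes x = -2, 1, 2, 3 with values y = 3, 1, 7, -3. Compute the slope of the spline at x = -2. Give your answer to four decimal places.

Put M_i = p'' at the i-th knot. Here h = (3, 1, 1) and Δ = (-2/3, 6, -10), so the interior equations h_(i-1)·M_(i-1) + 2(h_(i-1)+h_i)·M_i + h_i·M_(i+1) = 6(Δ_i − Δ_(i-1)) read
  3·M_0 + 8·M_1 + 1·M_2 = 6(Δ_1 - Δ_0) = 40
  1·M_1 + 4·M_2 + 1·M_3 = 6(Δ_2 - Δ_1) = -96
Natural end conditions: M_0 = M_3 = 0.
Solving: M_0 = 0, M_1 = 256/31, M_2 = -808/31, M_3 = 0.
On [-2, 1], p'(x) = b_0 + 2c_0·(x + 2) + 3d_0·(x + 2)² with b_0 = Δ_0 - h_0(2M_0 + M_1)/6 = -446/93, c_0 = M_0/2 = 0, d_0 = (M_1 - M_0)/(6h_0) = 128/279. So p'(-2) = -446/93.

-4.7957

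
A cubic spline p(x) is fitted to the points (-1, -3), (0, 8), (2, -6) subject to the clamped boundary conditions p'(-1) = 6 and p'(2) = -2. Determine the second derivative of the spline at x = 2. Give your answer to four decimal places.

22.8333

Let M_i = p''(x_i). Step sizes h_i = 1, 2; slopes of the chords Δ_i = (y_(i+1) - y_i)/h_i = 11, -7.
  1·M_0 + 6·M_1 + 2·M_2 = 6(Δ_1 - Δ_0) = -108
Clamped end conditions give two more equations: 2h_0·M_0 + h_0·M_1 = 6(Δ_0 - p'(-1)) = 30 and h_1·M_1 + 2h_1·M_2 = 6(p'(2) - Δ_1) = 30.
Solving: M_0 = 91/3, M_1 = -92/3, M_2 = 137/6.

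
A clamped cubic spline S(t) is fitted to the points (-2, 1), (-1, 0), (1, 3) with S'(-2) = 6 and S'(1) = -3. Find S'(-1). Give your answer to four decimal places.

-1.7500

Write σ_i for S''(x_i). With h_i = 1, 2 and divided differences Δ_i = -1, 3/2, the continuity of S' gives the tridiagonal system
  1·σ_0 + 6·σ_1 + 2·σ_2 = 6(Δ_1 - Δ_0) = 15
Clamped end conditions give two more equations: 2h_0·σ_0 + h_0·σ_1 = 6(Δ_0 - S'(-2)) = -42 and h_1·σ_1 + 2h_1·σ_2 = 6(S'(1) - Δ_1) = -27.
Hence σ_0 = -53/2, σ_1 = 11, σ_2 = -49/4.
On [-1, 1], S'(t) = b_1 + 2c_1·(t + 1) + 3d_1·(t + 1)² with b_1 = Δ_1 - h_1(2σ_1 + σ_2)/6 = -7/4, c_1 = σ_1/2 = 11/2, d_1 = (σ_2 - σ_1)/(6h_1) = -31/16. So S'(-1) = -7/4.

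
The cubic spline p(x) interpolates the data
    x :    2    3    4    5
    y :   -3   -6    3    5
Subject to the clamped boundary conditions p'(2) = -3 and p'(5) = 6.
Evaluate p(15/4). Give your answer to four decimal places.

0.9563

With M_i denoting the second derivative at x_i, h_i = 1, 1, 1, and Δ_i = (y_(i+1) − y_i)/h_i = -3, 9, 2:
  1·M_0 + 4·M_1 + 1·M_2 = 6(Δ_1 - Δ_0) = 72
  1·M_1 + 4·M_2 + 1·M_3 = 6(Δ_2 - Δ_1) = -42
Clamped end conditions give two more equations: 2h_0·M_0 + h_0·M_1 = 6(Δ_0 - p'(2)) = 0 and h_2·M_2 + 2h_2·M_3 = 6(p'(5) - Δ_2) = 24.
Hence M_0 = -68/5, M_1 = 136/5, M_2 = -116/5, M_3 = 118/5.
On [3, 4], p(x) = -6 + 19/5·(x - 3) + 68/5·(x - 3)² - 42/5·(x - 3)³.
With (x - 3) = 3/4: p(15/4) = 153/160.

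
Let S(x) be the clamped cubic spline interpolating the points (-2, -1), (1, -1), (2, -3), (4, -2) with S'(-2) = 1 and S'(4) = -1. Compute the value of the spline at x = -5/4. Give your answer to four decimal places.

-0.2919

Let m_i = S''(x_i). Step sizes h_i = 3, 1, 2; slopes of the chords Δ_i = (y_(i+1) - y_i)/h_i = 0, -2, 1/2.
  3·m_0 + 8·m_1 + 1·m_2 = 6(Δ_1 - Δ_0) = -12
  1·m_1 + 6·m_2 + 2·m_3 = 6(Δ_2 - Δ_1) = 15
Clamped end conditions give two more equations: 2h_0·m_0 + h_0·m_1 = 6(Δ_0 - S'(-2)) = -6 and h_2·m_2 + 2h_2·m_3 = 6(S'(4) - Δ_2) = -9.
Solving the tridiagonal system: m_0 = 1/42, m_1 = -43/21, m_2 = 181/42, m_3 = -185/42.
On [-2, 1], S(x) = -1 + 1·(x + 2) + 1/84·(x + 2)² - 29/252·(x + 2)³.
With (x + 2) = 3/4: S(-5/4) = -523/1792.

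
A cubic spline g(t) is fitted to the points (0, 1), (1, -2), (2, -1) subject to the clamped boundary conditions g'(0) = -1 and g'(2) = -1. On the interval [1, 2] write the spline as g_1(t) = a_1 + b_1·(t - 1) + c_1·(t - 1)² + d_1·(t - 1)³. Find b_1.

-1

Put M_i = g'' at the i-th knot. Here h = (1, 1) and Δ = (-3, 1), so the interior equations h_(i-1)·M_(i-1) + 2(h_(i-1)+h_i)·M_i + h_i·M_(i+1) = 6(Δ_i − Δ_(i-1)) read
  1·M_0 + 4·M_1 + 1·M_2 = 6(Δ_1 - Δ_0) = 24
Clamped end conditions give two more equations: 2h_0·M_0 + h_0·M_1 = 6(Δ_0 - g'(0)) = -12 and h_1·M_1 + 2h_1·M_2 = 6(g'(2) - Δ_1) = -12.
Solving the tridiagonal system: M_0 = -12, M_1 = 12, M_2 = -12.
On [1, 2], with g_1(t) = a_1 + b_1·(t - 1) + c_1·(t - 1)² + d_1·(t - 1)³: c_1 = M_1/2 = 6, d_1 = (M_2 - M_1)/(6h_1) = -4, b_1 = Δ_1 - h_1(2M_1 + M_2)/6 = -1.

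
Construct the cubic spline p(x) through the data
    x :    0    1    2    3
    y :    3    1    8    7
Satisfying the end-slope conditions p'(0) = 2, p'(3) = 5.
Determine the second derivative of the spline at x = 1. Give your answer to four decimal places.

Write M_i for p''(x_i). With h_i = 1, 1, 1 and divided differences Δ_i = -2, 7, -1, the continuity of p' gives the tridiagonal system
  1·M_0 + 4·M_1 + 1·M_2 = 6(Δ_1 - Δ_0) = 54
  1·M_1 + 4·M_2 + 1·M_3 = 6(Δ_2 - Δ_1) = -48
Clamped end conditions give two more equations: 2h_0·M_0 + h_0·M_1 = 6(Δ_0 - p'(0)) = -24 and h_2·M_2 + 2h_2·M_3 = 6(p'(3) - Δ_2) = 36.
Solving the tridiagonal system: M_0 = -126/5, M_1 = 132/5, M_2 = -132/5, M_3 = 156/5.

26.4000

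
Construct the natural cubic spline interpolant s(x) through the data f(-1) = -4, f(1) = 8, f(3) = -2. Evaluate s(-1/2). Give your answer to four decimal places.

0.2891

With M_i denoting the second derivative at x_i, h_i = 2, 2, and Δ_i = (y_(i+1) − y_i)/h_i = 6, -5:
  2·M_0 + 8·M_1 + 2·M_2 = 6(Δ_1 - Δ_0) = -66
Natural end conditions: M_0 = M_2 = 0.
Forward elimination and back-substitution give M_0 = 0, M_1 = -33/4, M_2 = 0.
On [-1, 1], s(x) = -4 + 35/4·(x + 1) + 0·(x + 1)² - 11/16·(x + 1)³.
With (x + 1) = 1/2: s(-1/2) = 37/128.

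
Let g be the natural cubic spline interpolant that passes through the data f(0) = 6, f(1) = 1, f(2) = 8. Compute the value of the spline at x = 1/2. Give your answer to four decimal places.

With m_i denoting the second derivative at x_i, h_i = 1, 1, and Δ_i = (y_(i+1) − y_i)/h_i = -5, 7:
  1·m_0 + 4·m_1 + 1·m_2 = 6(Δ_1 - Δ_0) = 72
Natural end conditions: m_0 = m_2 = 0.
Hence m_0 = 0, m_1 = 18, m_2 = 0.
On [0, 1], g(x) = 6 - 8·x + 0·x² + 3·x³.
With x = 1/2: g(1/2) = 19/8.

2.3750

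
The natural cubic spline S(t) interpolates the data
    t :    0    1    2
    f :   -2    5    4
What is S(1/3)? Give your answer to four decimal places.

0.9259

Write M_i for S''(x_i). With h_i = 1, 1 and divided differences Δ_i = 7, -1, the continuity of S' gives the tridiagonal system
  1·M_0 + 4·M_1 + 1·M_2 = 6(Δ_1 - Δ_0) = -48
Natural end conditions: M_0 = M_2 = 0.
Solving: M_0 = 0, M_1 = -12, M_2 = 0.
On [0, 1], S(t) = -2 + 9·t + 0·t² - 2·t³.
With t = 1/3: S(1/3) = 25/27.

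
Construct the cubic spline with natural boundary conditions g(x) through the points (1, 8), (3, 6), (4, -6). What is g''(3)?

-11

Let m_i = g''(x_i). Step sizes h_i = 2, 1; slopes of the chords Δ_i = (y_(i+1) - y_i)/h_i = -1, -12.
  2·m_0 + 6·m_1 + 1·m_2 = 6(Δ_1 - Δ_0) = -66
Natural end conditions: m_0 = m_2 = 0.
Solving the tridiagonal system: m_0 = 0, m_1 = -11, m_2 = 0.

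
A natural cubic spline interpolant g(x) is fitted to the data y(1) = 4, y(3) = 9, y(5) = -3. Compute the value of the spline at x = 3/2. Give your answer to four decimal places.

6.2461

Write m_i for g''(x_i). With h_i = 2, 2 and divided differences Δ_i = 5/2, -6, the continuity of g' gives the tridiagonal system
  2·m_0 + 8·m_1 + 2·m_2 = 6(Δ_1 - Δ_0) = -51
Natural end conditions: m_0 = m_2 = 0.
Forward elimination and back-substitution give m_0 = 0, m_1 = -51/8, m_2 = 0.
On [1, 3], g(x) = 4 + 37/8·(x - 1) + 0·(x - 1)² - 17/32·(x - 1)³.
With (x - 1) = 1/2: g(3/2) = 1599/256.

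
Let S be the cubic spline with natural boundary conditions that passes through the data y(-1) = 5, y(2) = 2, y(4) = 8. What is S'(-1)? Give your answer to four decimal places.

-2.2000

With m_i denoting the second derivative at x_i, h_i = 3, 2, and Δ_i = (y_(i+1) − y_i)/h_i = -1, 3:
  3·m_0 + 10·m_1 + 2·m_2 = 6(Δ_1 - Δ_0) = 24
Natural end conditions: m_0 = m_2 = 0.
Forward elimination and back-substitution give m_0 = 0, m_1 = 12/5, m_2 = 0.
On [-1, 2], S'(x) = b_0 + 2c_0·(x + 1) + 3d_0·(x + 1)² with b_0 = Δ_0 - h_0(2m_0 + m_1)/6 = -11/5, c_0 = m_0/2 = 0, d_0 = (m_1 - m_0)/(6h_0) = 2/15. So S'(-1) = -11/5.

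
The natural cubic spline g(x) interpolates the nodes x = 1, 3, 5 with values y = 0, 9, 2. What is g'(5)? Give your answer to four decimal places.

Put σ_i = g'' at the i-th knot. Here h = (2, 2) and Δ = (9/2, -7/2), so the interior equations h_(i-1)·σ_(i-1) + 2(h_(i-1)+h_i)·σ_i + h_i·σ_(i+1) = 6(Δ_i − Δ_(i-1)) read
  2·σ_0 + 8·σ_1 + 2·σ_2 = 6(Δ_1 - Δ_0) = -48
Natural end conditions: σ_0 = σ_2 = 0.
Solving the tridiagonal system: σ_0 = 0, σ_1 = -6, σ_2 = 0.
On [3, 5], g'(x) = b_1 + 2c_1·(x - 3) + 3d_1·(x - 3)² with b_1 = Δ_1 - h_1(2σ_1 + σ_2)/6 = 1/2, c_1 = σ_1/2 = -3, d_1 = (σ_2 - σ_1)/(6h_1) = 1/2. So g'(5) = -11/2.

-5.5000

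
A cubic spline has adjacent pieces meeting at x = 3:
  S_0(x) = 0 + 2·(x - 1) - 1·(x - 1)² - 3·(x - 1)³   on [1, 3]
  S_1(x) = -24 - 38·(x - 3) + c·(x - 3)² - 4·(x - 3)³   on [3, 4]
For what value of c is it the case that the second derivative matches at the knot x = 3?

-19

S_0''(x) = -2 - 18·(x - 1), so S_0''(3) = -38. On the right, S_1''(3) = 2c, so c = -19.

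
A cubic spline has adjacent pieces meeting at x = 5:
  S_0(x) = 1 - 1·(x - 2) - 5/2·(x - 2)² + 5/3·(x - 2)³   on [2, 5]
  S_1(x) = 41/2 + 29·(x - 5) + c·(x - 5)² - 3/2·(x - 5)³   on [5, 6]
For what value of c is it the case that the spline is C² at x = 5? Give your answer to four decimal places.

S_0''(x) = -5 + 10·(x - 2), so S_0''(5) = 25. On the right, S_1''(5) = 2c, so c = 25/2.

12.5000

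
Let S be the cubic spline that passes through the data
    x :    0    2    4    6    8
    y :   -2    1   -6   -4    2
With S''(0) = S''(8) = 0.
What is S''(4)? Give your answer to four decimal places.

4.5000

With M_i denoting the second derivative at x_i, h_i = 2, 2, 2, 2, and Δ_i = (y_(i+1) − y_i)/h_i = 3/2, -7/2, 1, 3:
  2·M_0 + 8·M_1 + 2·M_2 = 6(Δ_1 - Δ_0) = -30
  2·M_1 + 8·M_2 + 2·M_3 = 6(Δ_2 - Δ_1) = 27
  2·M_2 + 8·M_3 + 2·M_4 = 6(Δ_3 - Δ_2) = 12
Natural end conditions: M_0 = M_4 = 0.
Hence M_0 = 0, M_1 = -39/8, M_2 = 9/2, M_3 = 3/8, M_4 = 0.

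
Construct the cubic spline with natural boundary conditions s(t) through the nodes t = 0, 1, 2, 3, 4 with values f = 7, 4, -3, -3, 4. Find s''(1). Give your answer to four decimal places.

Let m_i = s''(x_i). Step sizes h_i = 1, 1, 1, 1; slopes of the chords Δ_i = (y_(i+1) - y_i)/h_i = -3, -7, 0, 7.
  1·m_0 + 4·m_1 + 1·m_2 = 6(Δ_1 - Δ_0) = -24
  1·m_1 + 4·m_2 + 1·m_3 = 6(Δ_2 - Δ_1) = 42
  1·m_2 + 4·m_3 + 1·m_4 = 6(Δ_3 - Δ_2) = 42
Natural end conditions: m_0 = m_4 = 0.
Solving: m_0 = 0, m_1 = -243/28, m_2 = 75/7, m_3 = 219/28, m_4 = 0.

-8.6786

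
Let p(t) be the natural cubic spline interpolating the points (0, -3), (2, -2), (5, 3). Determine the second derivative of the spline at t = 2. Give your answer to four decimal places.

0.7000

Let m_i = p''(x_i). Step sizes h_i = 2, 3; slopes of the chords Δ_i = (y_(i+1) - y_i)/h_i = 1/2, 5/3.
  2·m_0 + 10·m_1 + 3·m_2 = 6(Δ_1 - Δ_0) = 7
Natural end conditions: m_0 = m_2 = 0.
Forward elimination and back-substitution give m_0 = 0, m_1 = 7/10, m_2 = 0.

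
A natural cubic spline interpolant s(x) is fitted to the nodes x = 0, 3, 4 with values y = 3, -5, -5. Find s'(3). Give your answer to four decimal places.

Write M_i for s''(x_i). With h_i = 3, 1 and divided differences Δ_i = -8/3, 0, the continuity of s' gives the tridiagonal system
  3·M_0 + 8·M_1 + 1·M_2 = 6(Δ_1 - Δ_0) = 16
Natural end conditions: M_0 = M_2 = 0.
Hence M_0 = 0, M_1 = 2, M_2 = 0.
On [3, 4], s'(x) = b_1 + 2c_1·(x - 3) + 3d_1·(x - 3)² with b_1 = Δ_1 - h_1(2M_1 + M_2)/6 = -2/3, c_1 = M_1/2 = 1, d_1 = (M_2 - M_1)/(6h_1) = -1/3. So s'(3) = -2/3.

-0.6667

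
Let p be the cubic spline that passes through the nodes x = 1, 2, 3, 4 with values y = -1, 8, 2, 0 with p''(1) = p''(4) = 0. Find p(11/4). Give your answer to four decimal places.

Let M_i = p''(x_i). Step sizes h_i = 1, 1, 1; slopes of the chords Δ_i = (y_(i+1) - y_i)/h_i = 9, -6, -2.
  1·M_0 + 4·M_1 + 1·M_2 = 6(Δ_1 - Δ_0) = -90
  1·M_1 + 4·M_2 + 1·M_3 = 6(Δ_2 - Δ_1) = 24
Natural end conditions: M_0 = M_3 = 0.
Solving the tridiagonal system: M_0 = 0, M_1 = -128/5, M_2 = 62/5, M_3 = 0.
On [2, 3], p(x) = 8 + 7/15·(x - 2) - 64/5·(x - 2)² + 19/3·(x - 2)³.
With (x - 2) = 3/4: p(11/4) = 1223/320.

3.8219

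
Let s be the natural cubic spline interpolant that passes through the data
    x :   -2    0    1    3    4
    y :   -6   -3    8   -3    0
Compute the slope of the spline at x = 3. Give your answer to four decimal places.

-2.5323

Write m_i for s''(x_i). With h_i = 2, 1, 2, 1 and divided differences Δ_i = 3/2, 11, -11/2, 3, the continuity of s' gives the tridiagonal system
  2·m_0 + 6·m_1 + 1·m_2 = 6(Δ_1 - Δ_0) = 57
  1·m_1 + 6·m_2 + 2·m_3 = 6(Δ_2 - Δ_1) = -99
  2·m_2 + 6·m_3 + 1·m_4 = 6(Δ_3 - Δ_2) = 51
Natural end conditions: m_0 = m_4 = 0.
Hence m_0 = 0, m_1 = 420/31, m_2 = -753/31, m_3 = 1029/62, m_4 = 0.
On [3, 4], s'(x) = b_3 + 2c_3·(x - 3) + 3d_3·(x - 3)² with b_3 = Δ_3 - h_3(2m_3 + m_4)/6 = -157/62, c_3 = m_3/2 = 1029/124, d_3 = (m_4 - m_3)/(6h_3) = -343/124. So s'(3) = -157/62.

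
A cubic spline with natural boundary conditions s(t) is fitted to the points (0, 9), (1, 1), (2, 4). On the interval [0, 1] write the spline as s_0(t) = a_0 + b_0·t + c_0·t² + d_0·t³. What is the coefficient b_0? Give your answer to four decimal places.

-10.7500

Let m_i = s''(x_i). Step sizes h_i = 1, 1; slopes of the chords Δ_i = (y_(i+1) - y_i)/h_i = -8, 3.
  1·m_0 + 4·m_1 + 1·m_2 = 6(Δ_1 - Δ_0) = 66
Natural end conditions: m_0 = m_2 = 0.
Hence m_0 = 0, m_1 = 33/2, m_2 = 0.
On [0, 1], with s_0(t) = a_0 + b_0·t + c_0·t² + d_0·t³: c_0 = m_0/2 = 0, d_0 = (m_1 - m_0)/(6h_0) = 11/4, b_0 = Δ_0 - h_0(2m_0 + m_1)/6 = -43/4.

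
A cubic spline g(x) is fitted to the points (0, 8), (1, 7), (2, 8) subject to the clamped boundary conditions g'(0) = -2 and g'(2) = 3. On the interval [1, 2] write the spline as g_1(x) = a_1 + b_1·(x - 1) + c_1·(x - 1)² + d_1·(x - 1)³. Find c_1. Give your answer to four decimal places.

0.5000

Write M_i for g''(x_i). With h_i = 1, 1 and divided differences Δ_i = -1, 1, the continuity of g' gives the tridiagonal system
  1·M_0 + 4·M_1 + 1·M_2 = 6(Δ_1 - Δ_0) = 12
Clamped end conditions give two more equations: 2h_0·M_0 + h_0·M_1 = 6(Δ_0 - g'(0)) = 6 and h_1·M_1 + 2h_1·M_2 = 6(g'(2) - Δ_1) = 12.
Solving: M_0 = 5/2, M_1 = 1, M_2 = 11/2.
On [1, 2], with g_1(x) = a_1 + b_1·(x - 1) + c_1·(x - 1)² + d_1·(x - 1)³: c_1 = M_1/2 = 1/2, d_1 = (M_2 - M_1)/(6h_1) = 3/4, b_1 = Δ_1 - h_1(2M_1 + M_2)/6 = -1/4.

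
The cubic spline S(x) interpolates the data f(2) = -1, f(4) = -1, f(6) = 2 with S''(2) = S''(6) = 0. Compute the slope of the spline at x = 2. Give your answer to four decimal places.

-0.3750

Write M_i for S''(x_i). With h_i = 2, 2 and divided differences Δ_i = 0, 3/2, the continuity of S' gives the tridiagonal system
  2·M_0 + 8·M_1 + 2·M_2 = 6(Δ_1 - Δ_0) = 9
Natural end conditions: M_0 = M_2 = 0.
Solving: M_0 = 0, M_1 = 9/8, M_2 = 0.
On [2, 4], S'(x) = b_0 + 2c_0·(x - 2) + 3d_0·(x - 2)² with b_0 = Δ_0 - h_0(2M_0 + M_1)/6 = -3/8, c_0 = M_0/2 = 0, d_0 = (M_1 - M_0)/(6h_0) = 3/32. So S'(2) = -3/8.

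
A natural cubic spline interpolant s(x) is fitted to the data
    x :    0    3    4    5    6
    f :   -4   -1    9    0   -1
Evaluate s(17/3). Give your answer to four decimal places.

-1.7114

Put σ_i = s'' at the i-th knot. Here h = (3, 1, 1, 1) and Δ = (1, 10, -9, -1), so the interior equations h_(i-1)·σ_(i-1) + 2(h_(i-1)+h_i)·σ_i + h_i·σ_(i+1) = 6(Δ_i − Δ_(i-1)) read
  3·σ_0 + 8·σ_1 + 1·σ_2 = 6(Δ_1 - Δ_0) = 54
  1·σ_1 + 4·σ_2 + 1·σ_3 = 6(Δ_2 - Δ_1) = -114
  1·σ_2 + 4·σ_3 + 1·σ_4 = 6(Δ_3 - Δ_2) = 48
Natural end conditions: σ_0 = σ_4 = 0.
Hence σ_0 = 0, σ_1 = 657/58, σ_2 = -1062/29, σ_3 = 1227/58, σ_4 = 0.
On [5, 6], s(x) = 0 - 467/58·(x - 5) + 1227/116·(x - 5)² - 409/116·(x - 5)³.
With (x - 5) = 2/3: s(17/3) = -1340/783.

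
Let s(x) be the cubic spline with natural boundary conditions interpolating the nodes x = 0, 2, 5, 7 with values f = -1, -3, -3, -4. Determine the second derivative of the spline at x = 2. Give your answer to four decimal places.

Write σ_i for s''(x_i). With h_i = 2, 3, 2 and divided differences Δ_i = -1, 0, -1/2, the continuity of s' gives the tridiagonal system
  2·σ_0 + 10·σ_1 + 3·σ_2 = 6(Δ_1 - Δ_0) = 6
  3·σ_1 + 10·σ_2 + 2·σ_3 = 6(Δ_2 - Δ_1) = -3
Natural end conditions: σ_0 = σ_3 = 0.
Hence σ_0 = 0, σ_1 = 69/91, σ_2 = -48/91, σ_3 = 0.

0.7582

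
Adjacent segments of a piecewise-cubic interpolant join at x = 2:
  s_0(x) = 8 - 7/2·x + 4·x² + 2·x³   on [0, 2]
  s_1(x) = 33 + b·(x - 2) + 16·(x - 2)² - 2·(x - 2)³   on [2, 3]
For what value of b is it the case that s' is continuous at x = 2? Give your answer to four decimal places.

s_0'(x) = -7/2 + 8·x + 6·x², so s_0'(2) = 73/2. On the right, s_1'(2) = b, so b = 73/2.

36.5000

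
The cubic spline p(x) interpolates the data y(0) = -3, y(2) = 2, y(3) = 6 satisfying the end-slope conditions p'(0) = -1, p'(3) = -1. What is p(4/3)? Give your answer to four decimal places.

Write M_i for p''(x_i). With h_i = 2, 1 and divided differences Δ_i = 5/2, 4, the continuity of p' gives the tridiagonal system
  2·M_0 + 6·M_1 + 1·M_2 = 6(Δ_1 - Δ_0) = 9
Clamped end conditions give two more equations: 2h_0·M_0 + h_0·M_1 = 6(Δ_0 - p'(0)) = 21 and h_1·M_1 + 2h_1·M_2 = 6(p'(3) - Δ_1) = -30.
Solving: M_0 = 15/4, M_1 = 3, M_2 = -33/2.
On [0, 2], p(x) = -3 - 1·x + 15/8·x² - 1/16·x³.
With x = 4/3: p(4/3) = -31/27.

-1.1481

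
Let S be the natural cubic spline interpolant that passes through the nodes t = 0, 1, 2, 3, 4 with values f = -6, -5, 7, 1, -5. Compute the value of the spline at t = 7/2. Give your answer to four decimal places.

With σ_i denoting the second derivative at x_i, h_i = 1, 1, 1, 1, and Δ_i = (y_(i+1) − y_i)/h_i = 1, 12, -6, -6:
  1·σ_0 + 4·σ_1 + 1·σ_2 = 6(Δ_1 - Δ_0) = 66
  1·σ_1 + 4·σ_2 + 1·σ_3 = 6(Δ_2 - Δ_1) = -108
  1·σ_2 + 4·σ_3 + 1·σ_4 = 6(Δ_3 - Δ_2) = 0
Natural end conditions: σ_0 = σ_4 = 0.
Solving the tridiagonal system: σ_0 = 0, σ_1 = 711/28, σ_2 = -249/7, σ_3 = 249/28, σ_4 = 0.
On [3, 4], S(t) = 1 - 251/28·(t - 3) + 249/56·(t - 3)² - 83/56·(t - 3)³.
With (t - 3) = 1/2: S(7/2) = -1145/448.

-2.5558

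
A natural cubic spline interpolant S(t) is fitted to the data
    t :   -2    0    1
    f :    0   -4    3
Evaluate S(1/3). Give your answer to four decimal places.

-2.2222

Put M_i = S'' at the i-th knot. Here h = (2, 1) and Δ = (-2, 7), so the interior equations h_(i-1)·M_(i-1) + 2(h_(i-1)+h_i)·M_i + h_i·M_(i+1) = 6(Δ_i − Δ_(i-1)) read
  2·M_0 + 6·M_1 + 1·M_2 = 6(Δ_1 - Δ_0) = 54
Natural end conditions: M_0 = M_2 = 0.
Hence M_0 = 0, M_1 = 9, M_2 = 0.
On [0, 1], S(t) = -4 + 4·t + 9/2·t² - 3/2·t³.
With t = 1/3: S(1/3) = -20/9.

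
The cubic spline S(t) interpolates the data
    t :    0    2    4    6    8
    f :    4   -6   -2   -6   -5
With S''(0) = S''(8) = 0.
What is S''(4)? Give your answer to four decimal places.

Put M_i = S'' at the i-th knot. Here h = (2, 2, 2, 2) and Δ = (-5, 2, -2, 1/2), so the interior equations h_(i-1)·M_(i-1) + 2(h_(i-1)+h_i)·M_i + h_i·M_(i+1) = 6(Δ_i − Δ_(i-1)) read
  2·M_0 + 8·M_1 + 2·M_2 = 6(Δ_1 - Δ_0) = 42
  2·M_1 + 8·M_2 + 2·M_3 = 6(Δ_2 - Δ_1) = -24
  2·M_2 + 8·M_3 + 2·M_4 = 6(Δ_3 - Δ_2) = 15
Natural end conditions: M_0 = M_4 = 0.
Solving: M_0 = 0, M_1 = 741/112, M_2 = -153/28, M_3 = 363/112, M_4 = 0.

-5.4643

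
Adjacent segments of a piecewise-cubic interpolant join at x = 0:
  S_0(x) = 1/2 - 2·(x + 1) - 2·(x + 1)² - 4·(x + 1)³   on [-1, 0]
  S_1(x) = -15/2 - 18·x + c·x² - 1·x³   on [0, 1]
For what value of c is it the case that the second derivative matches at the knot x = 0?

-14

S_0''(x) = -4 - 24·(x + 1), so S_0''(0) = -28. On the right, S_1''(0) = 2c, so c = -14.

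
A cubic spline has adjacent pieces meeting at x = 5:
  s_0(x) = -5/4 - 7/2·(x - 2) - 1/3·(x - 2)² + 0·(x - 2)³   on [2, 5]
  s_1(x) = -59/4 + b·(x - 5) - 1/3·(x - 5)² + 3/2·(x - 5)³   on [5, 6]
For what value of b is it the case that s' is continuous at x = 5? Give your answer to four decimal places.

-5.5000

s_0'(x) = -7/2 - 2/3·(x - 2) + 0·(x - 2)², so s_0'(5) = -11/2. On the right, s_1'(5) = b, so b = -11/2.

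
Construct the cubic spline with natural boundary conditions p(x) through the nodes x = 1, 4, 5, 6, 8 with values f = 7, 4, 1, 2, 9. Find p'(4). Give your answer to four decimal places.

-3.2753

Put σ_i = p'' at the i-th knot. Here h = (3, 1, 1, 2) and Δ = (-1, -3, 1, 7/2), so the interior equations h_(i-1)·σ_(i-1) + 2(h_(i-1)+h_i)·σ_i + h_i·σ_(i+1) = 6(Δ_i − Δ_(i-1)) read
  3·σ_0 + 8·σ_1 + 1·σ_2 = 6(Δ_1 - Δ_0) = -12
  1·σ_1 + 4·σ_2 + 1·σ_3 = 6(Δ_2 - Δ_1) = 24
  1·σ_2 + 6·σ_3 + 2·σ_4 = 6(Δ_3 - Δ_2) = 15
Natural end conditions: σ_0 = σ_4 = 0.
Solving the tridiagonal system: σ_0 = 0, σ_1 = -405/178, σ_2 = 552/89, σ_3 = 261/178, σ_4 = 0.
On [4, 5], p'(x) = b_1 + 2c_1·(x - 4) + 3d_1·(x - 4)² with b_1 = Δ_1 - h_1(2σ_1 + σ_2)/6 = -583/178, c_1 = σ_1/2 = -405/356, d_1 = (σ_2 - σ_1)/(6h_1) = 503/356. So p'(4) = -583/178.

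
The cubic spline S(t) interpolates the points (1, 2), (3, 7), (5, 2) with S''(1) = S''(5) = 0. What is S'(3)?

0

With m_i denoting the second derivative at x_i, h_i = 2, 2, and Δ_i = (y_(i+1) − y_i)/h_i = 5/2, -5/2:
  2·m_0 + 8·m_1 + 2·m_2 = 6(Δ_1 - Δ_0) = -30
Natural end conditions: m_0 = m_2 = 0.
Solving the tridiagonal system: m_0 = 0, m_1 = -15/4, m_2 = 0.
On [3, 5], S'(t) = b_1 + 2c_1·(t - 3) + 3d_1·(t - 3)² with b_1 = Δ_1 - h_1(2m_1 + m_2)/6 = 0, c_1 = m_1/2 = -15/8, d_1 = (m_2 - m_1)/(6h_1) = 5/16. So S'(3) = 0.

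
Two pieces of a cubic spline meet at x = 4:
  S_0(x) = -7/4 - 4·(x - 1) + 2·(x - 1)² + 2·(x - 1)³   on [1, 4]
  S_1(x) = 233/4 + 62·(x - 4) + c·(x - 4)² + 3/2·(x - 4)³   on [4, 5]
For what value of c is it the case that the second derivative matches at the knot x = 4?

20

S_0''(x) = 4 + 12·(x - 1), so S_0''(4) = 40. On the right, S_1''(4) = 2c, so c = 20.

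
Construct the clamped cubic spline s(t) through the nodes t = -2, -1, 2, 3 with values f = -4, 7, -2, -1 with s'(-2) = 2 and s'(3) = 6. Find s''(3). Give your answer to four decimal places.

10.7619

Let M_i = s''(x_i). Step sizes h_i = 1, 3, 1; slopes of the chords Δ_i = (y_(i+1) - y_i)/h_i = 11, -3, 1.
  1·M_0 + 8·M_1 + 3·M_2 = 6(Δ_1 - Δ_0) = -84
  3·M_1 + 8·M_2 + 1·M_3 = 6(Δ_2 - Δ_1) = 24
Clamped end conditions give two more equations: 2h_0·M_0 + h_0·M_1 = 6(Δ_0 - s'(-2)) = 54 and h_2·M_2 + 2h_2·M_3 = 6(s'(3) - Δ_2) = 30.
Hence M_0 = 758/21, M_1 = -382/21, M_2 = 178/21, M_3 = 226/21.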